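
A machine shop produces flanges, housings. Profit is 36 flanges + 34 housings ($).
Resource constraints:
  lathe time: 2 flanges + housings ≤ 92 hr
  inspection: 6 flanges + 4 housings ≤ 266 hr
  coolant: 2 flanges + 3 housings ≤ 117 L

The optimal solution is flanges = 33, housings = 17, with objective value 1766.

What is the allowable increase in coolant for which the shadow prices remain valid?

Binding constraints: inspection, coolant. The basis is B = [[6,4],[2,3]] with det 10.
Per unit increase in coolant, x* moves by d = (-0.4, 0.6).
The basis stays optimal until flanges reaches 0; allowable increase = 82.5 L.

82.5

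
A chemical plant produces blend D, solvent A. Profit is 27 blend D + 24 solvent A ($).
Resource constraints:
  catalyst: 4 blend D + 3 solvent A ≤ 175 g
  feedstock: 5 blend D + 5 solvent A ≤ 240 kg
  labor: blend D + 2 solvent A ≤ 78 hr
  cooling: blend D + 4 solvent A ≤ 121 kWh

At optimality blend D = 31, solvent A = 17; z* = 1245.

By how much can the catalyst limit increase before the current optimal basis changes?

17

Binding constraints: catalyst, feedstock. The basis is B = [[4,3],[5,5]] with det 5.
Per unit increase in catalyst, x* moves by d = (1, -1).
The basis stays optimal until solvent A reaches 0; allowable increase = 17 g.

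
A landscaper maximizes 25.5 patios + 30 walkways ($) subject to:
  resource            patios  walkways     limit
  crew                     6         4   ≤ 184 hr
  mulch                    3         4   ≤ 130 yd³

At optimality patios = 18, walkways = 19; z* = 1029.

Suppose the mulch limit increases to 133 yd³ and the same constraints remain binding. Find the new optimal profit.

Check each constraint at x*: crew 184/184 (tight); mulch 130/130 (tight).
From A_Bᵀ y = c: 6·y_crew + 3·y_mulch = 25.5; 4·y_crew + 4·y_mulch = 30.
→ y_crew = 1 and y_mulch = 6.5.
Δz = y_mulch·Δb = 6.5 × (3) = 19.5, so new z* = 1029 + 19.5 = 1048.5.

1048.5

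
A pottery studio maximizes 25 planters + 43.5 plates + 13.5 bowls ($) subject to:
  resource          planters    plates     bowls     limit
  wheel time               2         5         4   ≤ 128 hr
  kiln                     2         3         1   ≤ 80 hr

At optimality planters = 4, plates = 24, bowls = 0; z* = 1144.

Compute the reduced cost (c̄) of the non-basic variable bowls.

Check each constraint at x*: wheel time 128/128 (tight); kiln 80/80 (tight).
The binding rows give the dual system: 2·y_wheel time + 2·y_kiln = 25 and 5·y_wheel time + 3·y_kiln = 43.5.
→ y_wheel time = 3 and y_kiln = 9.5.
Reduced cost of bowls: c₃ − yᵀa₃ = 13.5 − (3·4 + 9.5·1) = 13.5 − 21.5 = -8.

-8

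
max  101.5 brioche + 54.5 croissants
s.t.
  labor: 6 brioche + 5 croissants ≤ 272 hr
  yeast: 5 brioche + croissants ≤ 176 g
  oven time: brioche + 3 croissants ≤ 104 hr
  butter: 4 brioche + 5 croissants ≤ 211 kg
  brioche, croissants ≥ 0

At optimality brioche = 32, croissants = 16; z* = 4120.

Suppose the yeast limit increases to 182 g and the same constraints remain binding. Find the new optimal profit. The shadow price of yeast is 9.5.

Δb = 6, so new z* = 4120 + (9.5)·(6) = 4120 + 57 = 4177.

4177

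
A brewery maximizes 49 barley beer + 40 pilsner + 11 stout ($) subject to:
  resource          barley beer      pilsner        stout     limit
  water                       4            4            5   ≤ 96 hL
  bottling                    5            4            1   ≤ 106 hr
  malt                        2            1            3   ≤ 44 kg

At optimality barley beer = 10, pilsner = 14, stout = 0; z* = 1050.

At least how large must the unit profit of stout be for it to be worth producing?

14

At the optimum: water uses 96 of 96 (binding); bottling uses 106 of 106 (binding); malt uses 34 of 44 (slack = 10).
Since malt is not tight, its dual is 0.
Dual feasibility on the basic columns requires 4·y_water + 5·y_bottling = 49, 4·y_water + 4·y_bottling = 40.
Solving: y_water = 1, y_bottling = 9.
stout enters the basis when its profit ≥ yᵀa₃ = 1·5 + 9·1 = 14.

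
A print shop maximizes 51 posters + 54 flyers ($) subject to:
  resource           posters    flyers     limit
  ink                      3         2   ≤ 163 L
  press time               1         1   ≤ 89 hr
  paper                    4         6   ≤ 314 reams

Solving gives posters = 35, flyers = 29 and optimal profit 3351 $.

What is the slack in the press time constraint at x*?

press time used = 1·35 + 1·29 = 64; slack = 89 − 64 = 25.

25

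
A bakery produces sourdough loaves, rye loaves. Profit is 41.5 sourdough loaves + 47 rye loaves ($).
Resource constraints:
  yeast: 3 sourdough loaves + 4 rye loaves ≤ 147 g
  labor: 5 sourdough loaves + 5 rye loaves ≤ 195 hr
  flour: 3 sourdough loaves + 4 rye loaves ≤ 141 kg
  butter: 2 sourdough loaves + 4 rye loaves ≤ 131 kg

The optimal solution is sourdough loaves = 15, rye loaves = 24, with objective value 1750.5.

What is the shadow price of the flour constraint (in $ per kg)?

Check each constraint at x*: yeast 141/147 (slack 6); labor 195/195 (tight); flour 141/141 (tight); butter 126/131 (slack 5).
By complementary slackness, y = 0 for the non-binding constraints.
From A_Bᵀ y = c: 5·y_labor + 3·y_flour = 41.5; 5·y_labor + 4·y_flour = 47.
Solving: y_labor = 5, y_flour = 5.5.
Shadow price of flour = 5.5.

5.5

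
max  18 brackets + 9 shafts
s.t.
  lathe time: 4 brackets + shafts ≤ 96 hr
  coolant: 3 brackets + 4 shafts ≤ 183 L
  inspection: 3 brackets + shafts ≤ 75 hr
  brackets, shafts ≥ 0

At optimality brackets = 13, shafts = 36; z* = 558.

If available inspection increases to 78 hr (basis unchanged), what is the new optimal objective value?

Check each constraint at x*: lathe time 88/96 (slack 8); coolant 183/183 (tight); inspection 75/75 (tight).
Since lathe time is not tight, its dual is 0.
From A_Bᵀ y = c: 3·y_coolant + 3·y_inspection = 18; 4·y_coolant + 1·y_inspection = 9.
Solving: y_coolant = 1, y_inspection = 5.
Δz = y_inspection·Δb = 5 × (3) = 15, so new z* = 558 + 15 = 573.

573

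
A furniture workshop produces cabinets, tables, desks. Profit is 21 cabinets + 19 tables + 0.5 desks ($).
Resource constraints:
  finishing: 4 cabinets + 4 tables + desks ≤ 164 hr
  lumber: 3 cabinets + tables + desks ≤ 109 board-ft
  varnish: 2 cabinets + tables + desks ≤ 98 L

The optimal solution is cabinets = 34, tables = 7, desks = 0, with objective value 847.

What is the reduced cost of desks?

-5

Binding: finishing and lumber. Non-binding: varnish (23 unused).
By complementary slackness, y = 0 for the non-binding constraint.
Dual feasibility on the basic columns requires 4·y_finishing + 3·y_lumber = 21, 4·y_finishing + 1·y_lumber = 19.
Solving: y_finishing = 4.5, y_lumber = 1.
Reduced cost of desks: c₃ − yᵀa₃ = 0.5 − (4.5·1 + 1·1) = 0.5 − 5.5 = -5.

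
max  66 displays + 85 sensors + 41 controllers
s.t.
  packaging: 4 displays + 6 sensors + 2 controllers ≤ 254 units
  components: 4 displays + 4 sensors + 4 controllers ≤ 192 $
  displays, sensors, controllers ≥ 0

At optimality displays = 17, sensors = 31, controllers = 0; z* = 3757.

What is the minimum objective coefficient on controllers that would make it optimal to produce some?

47

Check each constraint at x*: packaging 254/254 (tight); components 192/192 (tight).
From A_Bᵀ y = c: 4·y_packaging + 4·y_components = 66; 6·y_packaging + 4·y_components = 85.
→ y_packaging = 9.5 and y_components = 7.
controllers enters the basis when its profit ≥ yᵀa₃ = 9.5·2 + 7·4 = 47.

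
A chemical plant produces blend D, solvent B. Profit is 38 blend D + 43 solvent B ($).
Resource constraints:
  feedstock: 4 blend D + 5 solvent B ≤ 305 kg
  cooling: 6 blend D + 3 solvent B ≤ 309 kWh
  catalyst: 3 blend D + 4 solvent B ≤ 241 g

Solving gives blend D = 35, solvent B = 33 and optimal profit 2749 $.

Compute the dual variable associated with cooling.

At the optimum: feedstock uses 305 of 305 (binding); cooling uses 309 of 309 (binding); catalyst uses 237 of 241 (slack = 4).
By complementary slackness, y = 0 for the non-binding constraint.
The binding rows give the dual system: 4·y_feedstock + 6·y_cooling = 38 and 5·y_feedstock + 3·y_cooling = 43.
→ y_feedstock = 8 and y_cooling = 1.
Shadow price of cooling = 1.

1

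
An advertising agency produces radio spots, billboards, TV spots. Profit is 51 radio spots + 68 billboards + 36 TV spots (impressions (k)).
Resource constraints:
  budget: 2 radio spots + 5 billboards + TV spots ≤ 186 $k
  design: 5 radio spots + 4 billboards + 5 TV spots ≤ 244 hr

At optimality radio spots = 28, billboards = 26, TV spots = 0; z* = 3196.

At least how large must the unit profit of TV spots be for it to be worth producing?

Both budget and design are binding at x*.
The binding rows give the dual system: 2·y_budget + 5·y_design = 51 and 5·y_budget + 4·y_design = 68.
→ y_budget = 8 and y_design = 7.
TV spots enters the basis when its profit ≥ yᵀa₃ = 8·1 + 7·5 = 43.

43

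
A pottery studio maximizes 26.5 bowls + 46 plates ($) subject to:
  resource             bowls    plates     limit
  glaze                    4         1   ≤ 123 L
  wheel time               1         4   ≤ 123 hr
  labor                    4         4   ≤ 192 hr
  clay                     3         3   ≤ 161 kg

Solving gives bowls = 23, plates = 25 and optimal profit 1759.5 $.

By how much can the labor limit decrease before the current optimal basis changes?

Binding constraints: wheel time, labor. The basis is B = [[1,4],[4,4]] with det -12.
Per unit decrease in labor, x* moves by d = (-0.3333, 0.0833).
The basis stays optimal until bowls reaches 0; allowable decrease = 69 hr.

69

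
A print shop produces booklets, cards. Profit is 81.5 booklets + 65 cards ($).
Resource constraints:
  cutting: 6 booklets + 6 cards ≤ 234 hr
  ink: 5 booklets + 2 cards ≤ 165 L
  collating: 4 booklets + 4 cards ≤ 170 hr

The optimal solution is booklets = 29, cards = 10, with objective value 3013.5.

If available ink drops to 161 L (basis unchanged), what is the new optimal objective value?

2991.5

Binding: cutting and ink. Non-binding: collating (14 unused).
Since collating is not tight, its dual is 0.
From A_Bᵀ y = c: 6·y_cutting + 5·y_ink = 81.5; 6·y_cutting + 2·y_ink = 65.
Solving: y_cutting = 9, y_ink = 5.5.
Δz = y_ink·Δb = 5.5 × (-4) = -22, so new z* = 3013.5 − 22 = 2991.5.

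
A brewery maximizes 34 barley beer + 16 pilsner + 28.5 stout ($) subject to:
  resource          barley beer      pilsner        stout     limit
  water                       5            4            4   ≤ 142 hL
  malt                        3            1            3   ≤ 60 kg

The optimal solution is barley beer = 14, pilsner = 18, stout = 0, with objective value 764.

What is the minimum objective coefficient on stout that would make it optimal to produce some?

32

Both water and malt are binding at x*.
From A_Bᵀ y = c: 5·y_water + 3·y_malt = 34; 4·y_water + 1·y_malt = 16.
Solving: y_water = 2, y_malt = 8.
stout enters the basis when its profit ≥ yᵀa₃ = 2·4 + 8·3 = 32.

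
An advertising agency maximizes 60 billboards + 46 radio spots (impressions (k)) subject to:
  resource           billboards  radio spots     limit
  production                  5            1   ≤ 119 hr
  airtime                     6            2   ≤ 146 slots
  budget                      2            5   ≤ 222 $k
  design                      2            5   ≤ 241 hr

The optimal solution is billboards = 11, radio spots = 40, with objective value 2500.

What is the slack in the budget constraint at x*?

budget used = 2·11 + 5·40 = 222; slack = 222 − 222 = 0.

0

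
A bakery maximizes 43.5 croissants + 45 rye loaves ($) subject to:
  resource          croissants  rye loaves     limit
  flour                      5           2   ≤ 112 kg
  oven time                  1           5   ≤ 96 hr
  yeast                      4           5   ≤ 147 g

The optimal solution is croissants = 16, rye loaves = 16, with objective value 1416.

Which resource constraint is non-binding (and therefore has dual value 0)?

flour: 112/112 (binding)
oven time: 96/96 (binding)
yeast: 144/147 (slack 3)
By complementary slackness, a constraint with positive slack has shadow price 0 → yeast.

yeast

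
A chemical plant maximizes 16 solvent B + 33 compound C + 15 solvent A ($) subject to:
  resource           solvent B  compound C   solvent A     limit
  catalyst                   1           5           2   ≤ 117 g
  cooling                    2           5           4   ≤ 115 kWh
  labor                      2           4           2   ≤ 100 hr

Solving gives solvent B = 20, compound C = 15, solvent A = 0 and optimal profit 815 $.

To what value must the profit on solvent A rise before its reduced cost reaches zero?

Check each constraint at x*: catalyst 95/117 (slack 22); cooling 115/115 (tight); labor 100/100 (tight).
Since catalyst is not tight, its dual is 0.
Dual feasibility on the basic columns requires 2·y_cooling + 2·y_labor = 16, 5·y_cooling + 4·y_labor = 33.
→ y_cooling = 1 and y_labor = 7.
solvent A enters the basis when its profit ≥ yᵀa₃ = 1·4 + 7·2 = 18.

18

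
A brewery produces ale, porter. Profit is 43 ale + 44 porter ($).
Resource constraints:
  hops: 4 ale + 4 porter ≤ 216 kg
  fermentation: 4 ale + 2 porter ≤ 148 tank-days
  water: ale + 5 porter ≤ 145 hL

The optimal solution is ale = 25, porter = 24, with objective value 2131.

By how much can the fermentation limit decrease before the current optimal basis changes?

Binding constraints: fermentation, water. The basis is B = [[4,2],[1,5]] with det 18.
Per unit decrease in fermentation, x* moves by d = (-0.2778, 0.0556).
The basis stays optimal until ale reaches 0; allowable decrease = 90 tank-days.

90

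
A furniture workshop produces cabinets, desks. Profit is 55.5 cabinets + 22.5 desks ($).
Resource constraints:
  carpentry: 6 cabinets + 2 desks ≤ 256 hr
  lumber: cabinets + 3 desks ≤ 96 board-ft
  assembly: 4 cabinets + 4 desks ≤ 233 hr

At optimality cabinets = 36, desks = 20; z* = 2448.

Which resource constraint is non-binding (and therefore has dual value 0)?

assembly

carpentry: 256/256 (binding)
lumber: 96/96 (binding)
assembly: 224/233 (slack 9)
By complementary slackness, a constraint with positive slack has shadow price 0 → assembly.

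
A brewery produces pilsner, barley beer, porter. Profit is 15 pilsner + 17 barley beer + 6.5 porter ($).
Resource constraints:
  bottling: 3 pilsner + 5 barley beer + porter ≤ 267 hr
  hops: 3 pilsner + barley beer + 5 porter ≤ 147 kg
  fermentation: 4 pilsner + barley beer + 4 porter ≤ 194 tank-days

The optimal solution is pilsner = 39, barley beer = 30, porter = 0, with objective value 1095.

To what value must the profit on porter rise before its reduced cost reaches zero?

At the optimum: bottling uses 267 of 267 (binding); hops uses 147 of 147 (binding); fermentation uses 186 of 194 (slack = 8).
Since fermentation is not tight, its dual is 0.
Dual feasibility on the basic columns requires 3·y_bottling + 3·y_hops = 15, 5·y_bottling + 1·y_hops = 17.
Solving: y_bottling = 3, y_hops = 2.
porter enters the basis when its profit ≥ yᵀa₃ = 3·1 + 2·5 = 13.

13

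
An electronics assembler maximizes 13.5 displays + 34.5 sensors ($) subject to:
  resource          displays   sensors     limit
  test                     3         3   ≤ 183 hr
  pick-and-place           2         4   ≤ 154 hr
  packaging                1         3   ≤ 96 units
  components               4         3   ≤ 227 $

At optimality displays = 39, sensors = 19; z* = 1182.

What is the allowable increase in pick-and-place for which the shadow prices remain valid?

Binding constraints: pick-and-place, packaging. The basis is B = [[2,4],[1,3]] with det 2.
Per unit increase in pick-and-place, x* moves by d = (1.5, -0.5).
The basis stays optimal until test becomes binding; allowable increase = 3 hr.

3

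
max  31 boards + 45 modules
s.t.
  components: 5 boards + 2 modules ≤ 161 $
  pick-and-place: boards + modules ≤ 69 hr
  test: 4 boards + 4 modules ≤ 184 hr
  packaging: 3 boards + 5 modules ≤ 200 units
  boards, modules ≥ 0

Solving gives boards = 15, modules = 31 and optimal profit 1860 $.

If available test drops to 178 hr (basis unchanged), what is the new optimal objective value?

1845

Binding: test and packaging. Non-binding: components (24 unused), pick-and-place (23 unused).
By complementary slackness, y = 0 for the non-binding constraints.
From A_Bᵀ y = c: 4·y_test + 3·y_packaging = 31; 4·y_test + 5·y_packaging = 45.
This yields shadow prices y_test = 2.5, y_packaging = 7.
Δz = y_test·Δb = 2.5 × (-6) = -15, so new z* = 1860 − 15 = 1845.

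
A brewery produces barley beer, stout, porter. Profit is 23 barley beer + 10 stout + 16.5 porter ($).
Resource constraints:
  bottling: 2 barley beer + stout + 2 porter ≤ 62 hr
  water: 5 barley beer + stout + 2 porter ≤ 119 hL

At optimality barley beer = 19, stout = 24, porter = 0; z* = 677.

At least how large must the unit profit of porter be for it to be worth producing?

20

At the optimum: bottling uses 62 of 62 (binding); water uses 119 of 119 (binding).
From A_Bᵀ y = c: 2·y_bottling + 5·y_water = 23; 1·y_bottling + 1·y_water = 10.
Solving: y_bottling = 9, y_water = 1.
porter enters the basis when its profit ≥ yᵀa₃ = 9·2 + 1·2 = 20.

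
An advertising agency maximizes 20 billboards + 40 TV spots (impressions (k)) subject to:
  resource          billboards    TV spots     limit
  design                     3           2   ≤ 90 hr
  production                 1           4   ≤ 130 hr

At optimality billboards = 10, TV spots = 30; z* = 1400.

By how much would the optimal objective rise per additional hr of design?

4

Both design and production are binding at x*.
Dual feasibility on the basic columns requires 3·y_design + 1·y_production = 20, 2·y_design + 4·y_production = 40.
This yields shadow prices y_design = 4, y_production = 8.
Shadow price of design = 4.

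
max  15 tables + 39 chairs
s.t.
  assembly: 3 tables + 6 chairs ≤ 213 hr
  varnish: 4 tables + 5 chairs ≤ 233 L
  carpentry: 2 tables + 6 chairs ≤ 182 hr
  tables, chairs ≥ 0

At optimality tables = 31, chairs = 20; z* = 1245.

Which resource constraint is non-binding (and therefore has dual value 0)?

assembly: 213/213 (binding)
varnish: 224/233 (slack 9)
carpentry: 182/182 (binding)
By complementary slackness, a constraint with positive slack has shadow price 0 → varnish.

varnish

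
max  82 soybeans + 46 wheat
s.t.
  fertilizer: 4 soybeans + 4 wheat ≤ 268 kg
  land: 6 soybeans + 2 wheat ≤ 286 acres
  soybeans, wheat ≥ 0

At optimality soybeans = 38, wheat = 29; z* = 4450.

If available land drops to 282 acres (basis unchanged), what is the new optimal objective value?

4414

Both fertilizer and land are binding at x*.
Dual feasibility on the basic columns requires 4·y_fertilizer + 6·y_land = 82, 4·y_fertilizer + 2·y_land = 46.
This yields shadow prices y_fertilizer = 7, y_land = 9.
Δz = y_land·Δb = 9 × (-4) = -36, so new z* = 4450 − 36 = 4414.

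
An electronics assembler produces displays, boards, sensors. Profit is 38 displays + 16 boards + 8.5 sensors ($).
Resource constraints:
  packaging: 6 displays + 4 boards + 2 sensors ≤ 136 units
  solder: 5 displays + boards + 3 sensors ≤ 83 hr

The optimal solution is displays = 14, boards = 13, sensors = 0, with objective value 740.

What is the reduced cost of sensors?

Both packaging and solder are binding at x*.
Dual feasibility on the basic columns requires 6·y_packaging + 5·y_solder = 38, 4·y_packaging + 1·y_solder = 16.
→ y_packaging = 3 and y_solder = 4.
Reduced cost of sensors: c₃ − yᵀa₃ = 8.5 − (3·2 + 4·3) = 8.5 − 18 = -9.5.

-9.5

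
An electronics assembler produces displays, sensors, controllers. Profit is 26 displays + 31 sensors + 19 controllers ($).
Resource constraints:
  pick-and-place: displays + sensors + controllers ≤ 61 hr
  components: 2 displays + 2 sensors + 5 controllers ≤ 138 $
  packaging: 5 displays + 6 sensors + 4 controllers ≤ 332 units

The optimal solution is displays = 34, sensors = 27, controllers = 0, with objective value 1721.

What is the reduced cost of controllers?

-2

Check each constraint at x*: pick-and-place 61/61 (tight); components 122/138 (slack 16); packaging 332/332 (tight).
Since components is not tight, its dual is 0.
From A_Bᵀ y = c: 1·y_pick-and-place + 5·y_packaging = 26; 1·y_pick-and-place + 6·y_packaging = 31.
This yields shadow prices y_pick-and-place = 1, y_packaging = 5.
Reduced cost of controllers: c₃ − yᵀa₃ = 19 − (1·1 + 5·4) = 19 − 21 = -2.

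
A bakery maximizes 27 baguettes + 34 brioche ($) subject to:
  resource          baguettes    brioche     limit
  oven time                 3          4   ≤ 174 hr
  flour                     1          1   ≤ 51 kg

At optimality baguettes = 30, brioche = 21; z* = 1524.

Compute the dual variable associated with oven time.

7

Check each constraint at x*: oven time 174/174 (tight); flour 51/51 (tight).
The binding rows give the dual system: 3·y_oven time + 1·y_flour = 27 and 4·y_oven time + 1·y_flour = 34.
→ y_oven time = 7 and y_flour = 6.
Shadow price of oven time = 7.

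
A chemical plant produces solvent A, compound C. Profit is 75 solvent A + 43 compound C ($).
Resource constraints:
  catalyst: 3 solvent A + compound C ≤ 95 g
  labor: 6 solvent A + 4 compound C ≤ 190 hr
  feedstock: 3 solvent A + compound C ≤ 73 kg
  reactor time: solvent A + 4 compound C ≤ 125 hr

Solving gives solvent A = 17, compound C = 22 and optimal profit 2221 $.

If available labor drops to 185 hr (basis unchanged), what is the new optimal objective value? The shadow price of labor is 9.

2176

Δb = -5, so new z* = 2221 + (9)·(-5) = 2221 − 45 = 2176.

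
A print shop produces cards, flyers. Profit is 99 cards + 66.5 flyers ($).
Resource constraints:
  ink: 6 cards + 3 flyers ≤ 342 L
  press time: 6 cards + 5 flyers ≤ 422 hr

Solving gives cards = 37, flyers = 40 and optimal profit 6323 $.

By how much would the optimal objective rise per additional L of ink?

At the optimum: ink uses 342 of 342 (binding); press time uses 422 of 422 (binding).
The binding rows give the dual system: 6·y_ink + 6·y_press time = 99 and 3·y_ink + 5·y_press time = 66.5.
→ y_ink = 8 and y_press time = 8.5.
Shadow price of ink = 8.

8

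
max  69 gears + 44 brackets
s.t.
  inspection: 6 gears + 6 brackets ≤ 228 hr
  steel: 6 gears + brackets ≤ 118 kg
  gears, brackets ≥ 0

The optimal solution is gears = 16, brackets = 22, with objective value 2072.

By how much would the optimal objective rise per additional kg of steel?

5

At the optimum: inspection uses 228 of 228 (binding); steel uses 118 of 118 (binding).
From A_Bᵀ y = c: 6·y_inspection + 6·y_steel = 69; 6·y_inspection + 1·y_steel = 44.
→ y_inspection = 6.5 and y_steel = 5.
Shadow price of steel = 5.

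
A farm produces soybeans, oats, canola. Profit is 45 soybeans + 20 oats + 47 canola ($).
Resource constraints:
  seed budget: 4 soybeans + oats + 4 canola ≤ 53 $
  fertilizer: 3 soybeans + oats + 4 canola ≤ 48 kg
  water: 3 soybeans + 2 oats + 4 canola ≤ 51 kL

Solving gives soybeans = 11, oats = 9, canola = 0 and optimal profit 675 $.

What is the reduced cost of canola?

-5

At the optimum: seed budget uses 53 of 53 (binding); fertilizer uses 42 of 48 (slack = 6); water uses 51 of 51 (binding).
By complementary slackness, y = 0 for the non-binding constraint.
From A_Bᵀ y = c: 4·y_seed budget + 3·y_water = 45; 1·y_seed budget + 2·y_water = 20.
This yields shadow prices y_seed budget = 6, y_water = 7.
Reduced cost of canola: c₃ − yᵀa₃ = 47 − (6·4 + 7·4) = 47 − 52 = -5.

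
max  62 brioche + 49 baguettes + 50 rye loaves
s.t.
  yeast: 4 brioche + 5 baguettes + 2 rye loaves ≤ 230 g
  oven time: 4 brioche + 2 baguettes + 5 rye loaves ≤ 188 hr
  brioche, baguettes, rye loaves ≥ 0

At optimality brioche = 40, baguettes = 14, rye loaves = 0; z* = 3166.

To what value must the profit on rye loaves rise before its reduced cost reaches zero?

At the optimum: yeast uses 230 of 230 (binding); oven time uses 188 of 188 (binding).
Dual feasibility on the basic columns requires 4·y_yeast + 4·y_oven time = 62, 5·y_yeast + 2·y_oven time = 49.
This yields shadow prices y_yeast = 6, y_oven time = 9.5.
rye loaves enters the basis when its profit ≥ yᵀa₃ = 6·2 + 9.5·5 = 59.5.

59.5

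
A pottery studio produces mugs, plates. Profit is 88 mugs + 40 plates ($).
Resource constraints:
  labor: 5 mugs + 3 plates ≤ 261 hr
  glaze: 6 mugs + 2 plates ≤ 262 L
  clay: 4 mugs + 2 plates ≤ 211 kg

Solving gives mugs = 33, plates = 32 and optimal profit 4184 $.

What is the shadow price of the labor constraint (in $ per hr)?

Check each constraint at x*: labor 261/261 (tight); glaze 262/262 (tight); clay 196/211 (slack 15).
Slack constraints have shadow price 0 (complementary slackness).
The binding rows give the dual system: 5·y_labor + 6·y_glaze = 88 and 3·y_labor + 2·y_glaze = 40.
Solving: y_labor = 8, y_glaze = 8.
Shadow price of labor = 8.

8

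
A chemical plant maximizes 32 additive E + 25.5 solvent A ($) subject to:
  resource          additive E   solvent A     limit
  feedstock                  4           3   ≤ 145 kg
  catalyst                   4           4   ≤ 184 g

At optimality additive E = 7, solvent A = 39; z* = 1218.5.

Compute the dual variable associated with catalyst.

Both feedstock and catalyst are binding at x*.
From A_Bᵀ y = c: 4·y_feedstock + 4·y_catalyst = 32; 3·y_feedstock + 4·y_catalyst = 25.5.
→ y_feedstock = 6.5 and y_catalyst = 1.5.
Shadow price of catalyst = 1.5.

1.5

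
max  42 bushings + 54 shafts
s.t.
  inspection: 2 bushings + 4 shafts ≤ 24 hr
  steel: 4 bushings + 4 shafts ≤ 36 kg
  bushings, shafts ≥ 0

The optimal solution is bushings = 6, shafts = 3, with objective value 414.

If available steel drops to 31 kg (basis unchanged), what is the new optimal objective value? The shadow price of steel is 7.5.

Δb = -5, so new z* = 414 + (7.5)·(-5) = 414 − 37.5 = 376.5.

376.5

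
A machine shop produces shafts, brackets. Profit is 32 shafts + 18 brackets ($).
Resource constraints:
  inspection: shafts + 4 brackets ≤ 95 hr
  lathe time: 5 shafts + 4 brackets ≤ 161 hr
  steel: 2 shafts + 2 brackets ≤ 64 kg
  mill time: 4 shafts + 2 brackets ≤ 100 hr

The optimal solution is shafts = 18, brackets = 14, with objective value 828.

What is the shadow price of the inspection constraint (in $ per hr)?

At the optimum: inspection uses 74 of 95 (slack = 21); lathe time uses 146 of 161 (slack = 15); steel uses 64 of 64 (binding); mill time uses 100 of 100 (binding).
Since inspection, lathe time are not tight, their duals are 0.
Dual feasibility on the basic columns requires 2·y_steel + 4·y_mill time = 32, 2·y_steel + 2·y_mill time = 18.
Solving: y_steel = 2, y_mill time = 7.
Shadow price of inspection = 0.

0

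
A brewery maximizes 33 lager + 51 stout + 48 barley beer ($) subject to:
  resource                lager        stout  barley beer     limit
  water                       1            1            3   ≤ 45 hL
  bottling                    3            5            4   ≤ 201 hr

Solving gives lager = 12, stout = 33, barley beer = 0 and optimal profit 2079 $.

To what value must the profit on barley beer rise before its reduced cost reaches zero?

Both water and bottling are binding at x*.
Dual feasibility on the basic columns requires 1·y_water + 3·y_bottling = 33, 1·y_water + 5·y_bottling = 51.
Solving: y_water = 6, y_bottling = 9.
barley beer enters the basis when its profit ≥ yᵀa₃ = 6·3 + 9·4 = 54.

54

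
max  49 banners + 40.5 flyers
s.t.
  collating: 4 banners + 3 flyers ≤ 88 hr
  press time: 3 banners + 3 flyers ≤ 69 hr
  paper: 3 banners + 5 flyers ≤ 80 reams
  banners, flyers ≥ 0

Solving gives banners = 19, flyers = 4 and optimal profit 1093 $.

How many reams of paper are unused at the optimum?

paper used = 3·19 + 5·4 = 77; slack = 80 − 77 = 3.

3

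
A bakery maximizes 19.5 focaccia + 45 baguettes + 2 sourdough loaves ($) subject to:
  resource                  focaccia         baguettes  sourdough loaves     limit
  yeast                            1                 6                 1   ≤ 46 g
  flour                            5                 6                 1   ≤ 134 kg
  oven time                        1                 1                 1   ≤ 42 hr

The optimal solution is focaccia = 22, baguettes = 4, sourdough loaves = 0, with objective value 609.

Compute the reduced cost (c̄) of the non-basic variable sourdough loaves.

Check each constraint at x*: yeast 46/46 (tight); flour 134/134 (tight); oven time 26/42 (slack 16).
Since oven time is not tight, its dual is 0.
From A_Bᵀ y = c: 1·y_yeast + 5·y_flour = 19.5; 6·y_yeast + 6·y_flour = 45.
→ y_yeast = 4.5 and y_flour = 3.
Reduced cost of sourdough loaves: c₃ − yᵀa₃ = 2 − (4.5·1 + 3·1) = 2 − 7.5 = -5.5.

-5.5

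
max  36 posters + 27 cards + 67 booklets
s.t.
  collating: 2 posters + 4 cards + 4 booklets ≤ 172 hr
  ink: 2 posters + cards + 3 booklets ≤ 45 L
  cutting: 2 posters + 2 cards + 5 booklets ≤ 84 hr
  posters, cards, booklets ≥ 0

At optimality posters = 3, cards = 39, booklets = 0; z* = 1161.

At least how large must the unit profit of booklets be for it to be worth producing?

72

Binding: ink and cutting. Non-binding: collating (10 unused).
Slack constraints have shadow price 0 (complementary slackness).
Dual feasibility on the basic columns requires 2·y_ink + 2·y_cutting = 36, 1·y_ink + 2·y_cutting = 27.
→ y_ink = 9 and y_cutting = 9.
booklets enters the basis when its profit ≥ yᵀa₃ = 9·3 + 9·5 = 72.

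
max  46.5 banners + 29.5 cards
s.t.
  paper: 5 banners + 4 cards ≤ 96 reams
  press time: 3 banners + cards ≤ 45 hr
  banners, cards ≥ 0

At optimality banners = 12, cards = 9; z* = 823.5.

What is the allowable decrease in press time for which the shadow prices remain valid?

Binding constraints: paper, press time. The basis is B = [[5,4],[3,1]] with det -7.
Per unit decrease in press time, x* moves by d = (-0.5714, 0.7143).
The basis stays optimal until banners reaches 0; allowable decrease = 21 hr.

21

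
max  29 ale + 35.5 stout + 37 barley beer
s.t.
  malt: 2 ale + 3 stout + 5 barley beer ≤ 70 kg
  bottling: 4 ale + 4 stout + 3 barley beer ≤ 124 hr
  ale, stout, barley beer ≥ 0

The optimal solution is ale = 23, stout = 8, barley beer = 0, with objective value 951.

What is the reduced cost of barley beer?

At the optimum: malt uses 70 of 70 (binding); bottling uses 124 of 124 (binding).
From A_Bᵀ y = c: 2·y_malt + 4·y_bottling = 29; 3·y_malt + 4·y_bottling = 35.5.
→ y_malt = 6.5 and y_bottling = 4.
Reduced cost of barley beer: c₃ − yᵀa₃ = 37 − (6.5·5 + 4·3) = 37 − 44.5 = -7.5.

-7.5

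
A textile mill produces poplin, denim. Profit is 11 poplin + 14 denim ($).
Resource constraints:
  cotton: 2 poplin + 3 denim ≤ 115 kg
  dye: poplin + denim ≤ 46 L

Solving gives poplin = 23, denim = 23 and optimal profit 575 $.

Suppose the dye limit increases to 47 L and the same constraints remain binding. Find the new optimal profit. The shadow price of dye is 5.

Δb = 1, so new z* = 575 + (5)·(1) = 575 + 5 = 580.

580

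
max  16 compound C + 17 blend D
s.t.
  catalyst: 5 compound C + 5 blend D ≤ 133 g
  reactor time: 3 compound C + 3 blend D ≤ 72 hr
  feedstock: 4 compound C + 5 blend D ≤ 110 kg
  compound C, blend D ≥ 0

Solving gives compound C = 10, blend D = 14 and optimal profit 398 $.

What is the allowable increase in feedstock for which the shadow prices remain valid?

Binding constraints: reactor time, feedstock. The basis is B = [[3,3],[4,5]] with det 3.
Per unit increase in feedstock, x* moves by d = (-1, 1).
The basis stays optimal until compound C reaches 0; allowable increase = 10 kg.

10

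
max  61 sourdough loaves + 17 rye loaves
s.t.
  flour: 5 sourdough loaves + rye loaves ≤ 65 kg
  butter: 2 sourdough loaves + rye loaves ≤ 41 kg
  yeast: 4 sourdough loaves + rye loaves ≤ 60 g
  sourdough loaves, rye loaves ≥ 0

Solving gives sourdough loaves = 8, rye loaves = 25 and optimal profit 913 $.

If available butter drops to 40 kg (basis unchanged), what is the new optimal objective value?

At the optimum: flour uses 65 of 65 (binding); butter uses 41 of 41 (binding); yeast uses 57 of 60 (slack = 3).
Since yeast is not tight, its dual is 0.
The binding rows give the dual system: 5·y_flour + 2·y_butter = 61 and 1·y_flour + 1·y_butter = 17.
Solving: y_flour = 9, y_butter = 8.
Δz = y_butter·Δb = 8 × (-1) = -8, so new z* = 913 − 8 = 905.

905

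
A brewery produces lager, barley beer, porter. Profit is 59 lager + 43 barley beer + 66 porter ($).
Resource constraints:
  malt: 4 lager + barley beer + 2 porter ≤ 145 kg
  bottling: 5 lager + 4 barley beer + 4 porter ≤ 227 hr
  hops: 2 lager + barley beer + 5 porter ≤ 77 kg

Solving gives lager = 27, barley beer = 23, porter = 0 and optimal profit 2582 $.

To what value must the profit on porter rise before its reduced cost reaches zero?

At the optimum: malt uses 131 of 145 (slack = 14); bottling uses 227 of 227 (binding); hops uses 77 of 77 (binding).
Since malt is not tight, its dual is 0.
From A_Bᵀ y = c: 5·y_bottling + 2·y_hops = 59; 4·y_bottling + 1·y_hops = 43.
Solving: y_bottling = 9, y_hops = 7.
porter enters the basis when its profit ≥ yᵀa₃ = 9·4 + 7·5 = 71.

71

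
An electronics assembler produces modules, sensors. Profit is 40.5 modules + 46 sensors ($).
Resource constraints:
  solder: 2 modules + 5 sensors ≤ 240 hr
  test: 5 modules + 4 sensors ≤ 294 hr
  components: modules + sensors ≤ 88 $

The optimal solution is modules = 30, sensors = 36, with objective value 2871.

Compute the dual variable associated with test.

Check each constraint at x*: solder 240/240 (tight); test 294/294 (tight); components 66/88 (slack 22).
By complementary slackness, y = 0 for the non-binding constraint.
Dual feasibility on the basic columns requires 2·y_solder + 5·y_test = 40.5, 5·y_solder + 4·y_test = 46.
Solving: y_solder = 4, y_test = 6.5.
Shadow price of test = 6.5.

6.5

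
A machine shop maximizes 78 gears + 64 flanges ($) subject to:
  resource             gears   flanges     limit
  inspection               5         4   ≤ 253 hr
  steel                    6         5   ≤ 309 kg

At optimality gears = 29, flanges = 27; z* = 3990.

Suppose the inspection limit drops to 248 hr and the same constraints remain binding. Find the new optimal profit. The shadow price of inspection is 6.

Δb = -5, so new z* = 3990 + (6)·(-5) = 3990 − 30 = 3960.

3960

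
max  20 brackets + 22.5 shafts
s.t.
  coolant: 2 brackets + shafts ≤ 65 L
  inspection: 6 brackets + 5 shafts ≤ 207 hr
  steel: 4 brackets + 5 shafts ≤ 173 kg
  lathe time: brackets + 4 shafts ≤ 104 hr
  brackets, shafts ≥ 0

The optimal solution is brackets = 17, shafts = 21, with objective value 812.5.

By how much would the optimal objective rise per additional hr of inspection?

Binding: inspection and steel. Non-binding: coolant (10 unused), lathe time (3 unused).
Slack constraints have shadow price 0 (complementary slackness).
From A_Bᵀ y = c: 6·y_inspection + 4·y_steel = 20; 5·y_inspection + 5·y_steel = 22.5.
→ y_inspection = 1 and y_steel = 3.5.
Shadow price of inspection = 1.

1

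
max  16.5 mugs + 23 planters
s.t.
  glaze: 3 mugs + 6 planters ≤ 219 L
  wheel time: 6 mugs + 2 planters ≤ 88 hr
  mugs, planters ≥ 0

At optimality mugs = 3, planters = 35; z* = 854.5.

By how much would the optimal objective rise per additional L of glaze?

Both glaze and wheel time are binding at x*.
The binding rows give the dual system: 3·y_glaze + 6·y_wheel time = 16.5 and 6·y_glaze + 2·y_wheel time = 23.
→ y_glaze = 3.5 and y_wheel time = 1.
Shadow price of glaze = 3.5.

3.5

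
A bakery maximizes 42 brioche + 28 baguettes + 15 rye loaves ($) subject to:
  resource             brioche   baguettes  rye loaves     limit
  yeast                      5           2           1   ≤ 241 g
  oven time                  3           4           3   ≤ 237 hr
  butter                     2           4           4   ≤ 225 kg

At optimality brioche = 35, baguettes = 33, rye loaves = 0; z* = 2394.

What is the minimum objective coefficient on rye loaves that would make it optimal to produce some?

18

Binding: yeast and oven time. Non-binding: butter (23 unused).
By complementary slackness, y = 0 for the non-binding constraint.
Dual feasibility on the basic columns requires 5·y_yeast + 3·y_oven time = 42, 2·y_yeast + 4·y_oven time = 28.
→ y_yeast = 6 and y_oven time = 4.
rye loaves enters the basis when its profit ≥ yᵀa₃ = 6·1 + 4·3 = 18.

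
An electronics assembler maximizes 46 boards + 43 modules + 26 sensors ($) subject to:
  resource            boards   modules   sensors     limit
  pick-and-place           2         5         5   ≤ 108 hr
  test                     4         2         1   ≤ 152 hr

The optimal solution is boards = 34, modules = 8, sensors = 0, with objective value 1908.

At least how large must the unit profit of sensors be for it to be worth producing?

Both pick-and-place and test are binding at x*.
From A_Bᵀ y = c: 2·y_pick-and-place + 4·y_test = 46; 5·y_pick-and-place + 2·y_test = 43.
Solving: y_pick-and-place = 5, y_test = 9.
sensors enters the basis when its profit ≥ yᵀa₃ = 5·5 + 9·1 = 34.

34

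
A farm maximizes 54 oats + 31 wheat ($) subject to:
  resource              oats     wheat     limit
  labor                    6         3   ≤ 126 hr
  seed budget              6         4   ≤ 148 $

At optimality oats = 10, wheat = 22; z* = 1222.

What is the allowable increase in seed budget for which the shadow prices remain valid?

Binding constraints: labor, seed budget. The basis is B = [[6,3],[6,4]] with det 6.
Per unit increase in seed budget, x* moves by d = (-0.5, 1).
The basis stays optimal until oats reaches 0; allowable increase = 20 $.

20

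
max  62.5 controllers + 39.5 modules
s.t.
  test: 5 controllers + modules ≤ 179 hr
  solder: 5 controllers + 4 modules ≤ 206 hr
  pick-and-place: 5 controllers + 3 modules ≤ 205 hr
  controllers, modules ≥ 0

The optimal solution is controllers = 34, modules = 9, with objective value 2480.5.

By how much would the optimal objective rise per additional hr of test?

3.5

At the optimum: test uses 179 of 179 (binding); solder uses 206 of 206 (binding); pick-and-place uses 197 of 205 (slack = 8).
Slack constraints have shadow price 0 (complementary slackness).
From A_Bᵀ y = c: 5·y_test + 5·y_solder = 62.5; 1·y_test + 4·y_solder = 39.5.
→ y_test = 3.5 and y_solder = 9.
Shadow price of test = 3.5.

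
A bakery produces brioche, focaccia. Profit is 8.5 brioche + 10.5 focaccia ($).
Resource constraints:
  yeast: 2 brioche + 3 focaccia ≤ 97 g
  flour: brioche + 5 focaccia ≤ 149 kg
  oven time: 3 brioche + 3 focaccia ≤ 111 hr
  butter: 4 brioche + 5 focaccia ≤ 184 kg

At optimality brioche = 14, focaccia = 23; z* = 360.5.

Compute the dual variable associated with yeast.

2

At the optimum: yeast uses 97 of 97 (binding); flour uses 129 of 149 (slack = 20); oven time uses 111 of 111 (binding); butter uses 171 of 184 (slack = 13).
By complementary slackness, y = 0 for the non-binding constraints.
From A_Bᵀ y = c: 2·y_yeast + 3·y_oven time = 8.5; 3·y_yeast + 3·y_oven time = 10.5.
Solving: y_yeast = 2, y_oven time = 1.5.
Shadow price of yeast = 2.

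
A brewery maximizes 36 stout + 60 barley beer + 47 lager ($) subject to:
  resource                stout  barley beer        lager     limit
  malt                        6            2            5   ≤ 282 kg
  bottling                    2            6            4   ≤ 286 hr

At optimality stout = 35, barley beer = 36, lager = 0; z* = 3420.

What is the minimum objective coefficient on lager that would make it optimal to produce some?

Check each constraint at x*: malt 282/282 (tight); bottling 286/286 (tight).
Dual feasibility on the basic columns requires 6·y_malt + 2·y_bottling = 36, 2·y_malt + 6·y_bottling = 60.
This yields shadow prices y_malt = 3, y_bottling = 9.
lager enters the basis when its profit ≥ yᵀa₃ = 3·5 + 9·4 = 51.

51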